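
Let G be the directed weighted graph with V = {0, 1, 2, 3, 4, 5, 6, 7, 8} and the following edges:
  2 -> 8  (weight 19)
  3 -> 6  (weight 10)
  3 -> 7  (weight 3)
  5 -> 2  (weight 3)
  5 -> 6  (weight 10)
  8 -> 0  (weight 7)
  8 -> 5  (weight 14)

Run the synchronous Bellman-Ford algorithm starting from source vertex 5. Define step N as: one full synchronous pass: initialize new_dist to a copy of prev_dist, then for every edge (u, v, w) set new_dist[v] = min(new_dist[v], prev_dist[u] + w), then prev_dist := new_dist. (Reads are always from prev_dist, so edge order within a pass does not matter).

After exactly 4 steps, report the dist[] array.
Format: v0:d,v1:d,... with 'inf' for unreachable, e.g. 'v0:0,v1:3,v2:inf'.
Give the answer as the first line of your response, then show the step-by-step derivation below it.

v0:29,v1:inf,v2:3,v3:inf,v4:inf,v5:0,v6:10,v7:inf,v8:22

step 1: dist = v0:inf,v1:inf,v2:3,v3:inf,v4:inf,v5:0,v6:10,v7:inf,v8:inf
step 2: dist = v0:inf,v1:inf,v2:3,v3:inf,v4:inf,v5:0,v6:10,v7:inf,v8:22
step 3: dist = v0:29,v1:inf,v2:3,v3:inf,v4:inf,v5:0,v6:10,v7:inf,v8:22
step 4: dist = v0:29,v1:inf,v2:3,v3:inf,v4:inf,v5:0,v6:10,v7:inf,v8:22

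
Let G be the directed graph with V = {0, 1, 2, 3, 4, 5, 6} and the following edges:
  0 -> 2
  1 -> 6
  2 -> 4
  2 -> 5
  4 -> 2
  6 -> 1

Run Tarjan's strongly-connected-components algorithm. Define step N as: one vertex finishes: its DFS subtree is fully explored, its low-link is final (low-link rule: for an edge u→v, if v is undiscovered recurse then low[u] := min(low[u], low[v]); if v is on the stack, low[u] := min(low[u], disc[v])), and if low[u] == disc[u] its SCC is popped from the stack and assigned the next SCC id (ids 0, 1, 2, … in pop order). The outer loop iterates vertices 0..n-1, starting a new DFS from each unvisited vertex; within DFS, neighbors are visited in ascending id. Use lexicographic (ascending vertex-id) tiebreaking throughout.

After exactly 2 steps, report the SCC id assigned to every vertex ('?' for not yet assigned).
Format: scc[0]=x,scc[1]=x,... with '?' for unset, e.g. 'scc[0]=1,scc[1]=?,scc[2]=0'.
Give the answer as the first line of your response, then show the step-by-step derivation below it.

scc[0]=?,scc[1]=?,scc[2]=?,scc[3]=?,scc[4]=?,scc[5]=0,scc[6]=?

step 1: low=(low[0]=0,low[1]=?,low[2]=1,low[3]=?,low[4]=1,low[5]=?,low[6]=?); scc=(scc[0]=?,scc[1]=?,scc[2]=?,scc[3]=?,scc[4]=?,scc[5]=?,scc[6]=?)
step 2: low=(low[0]=0,low[1]=?,low[2]=1,low[3]=?,low[4]=1,low[5]=3,low[6]=?); scc=(scc[0]=?,scc[1]=?,scc[2]=?,scc[3]=?,scc[4]=?,scc[5]=0,scc[6]=?)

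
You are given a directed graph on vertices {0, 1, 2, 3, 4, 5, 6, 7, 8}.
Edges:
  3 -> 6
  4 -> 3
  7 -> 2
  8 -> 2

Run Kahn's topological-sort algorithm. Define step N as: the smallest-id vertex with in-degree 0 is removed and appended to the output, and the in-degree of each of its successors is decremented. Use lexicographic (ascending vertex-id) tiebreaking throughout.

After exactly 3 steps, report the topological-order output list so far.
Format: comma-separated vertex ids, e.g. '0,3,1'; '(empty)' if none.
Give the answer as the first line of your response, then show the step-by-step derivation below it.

0,1,4

step 1: output 0; order=[0]; indeg=(0,0,2,1,0,0,1,0,0)
step 2: output 1; order=[0,1]; indeg=(0,0,2,1,0,0,1,0,0)
step 3: output 4; order=[0,1,4]; indeg=(0,0,2,0,0,0,1,0,0)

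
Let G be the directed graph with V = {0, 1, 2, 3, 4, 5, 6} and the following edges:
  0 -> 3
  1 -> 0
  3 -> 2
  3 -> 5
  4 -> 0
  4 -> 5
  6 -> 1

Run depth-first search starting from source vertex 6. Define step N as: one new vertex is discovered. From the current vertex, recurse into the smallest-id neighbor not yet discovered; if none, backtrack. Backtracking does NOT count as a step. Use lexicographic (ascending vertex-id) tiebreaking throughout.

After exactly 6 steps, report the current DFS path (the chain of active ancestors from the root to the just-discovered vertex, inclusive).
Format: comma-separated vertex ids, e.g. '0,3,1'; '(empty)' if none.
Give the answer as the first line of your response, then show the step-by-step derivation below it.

6,1,0,3,5

step 1: discover 6; path=6; order=6
step 2: discover 1; path=6>1; order=6,1
step 3: discover 0; path=6>1>0; order=6,1,0
step 4: discover 3; path=6>1>0>3; order=6,1,0,3
step 5: discover 2; path=6>1>0>3>2; order=6,1,0,3,2
step 6: discover 5; path=6>1>0>3>5; order=6,1,0,3,2,5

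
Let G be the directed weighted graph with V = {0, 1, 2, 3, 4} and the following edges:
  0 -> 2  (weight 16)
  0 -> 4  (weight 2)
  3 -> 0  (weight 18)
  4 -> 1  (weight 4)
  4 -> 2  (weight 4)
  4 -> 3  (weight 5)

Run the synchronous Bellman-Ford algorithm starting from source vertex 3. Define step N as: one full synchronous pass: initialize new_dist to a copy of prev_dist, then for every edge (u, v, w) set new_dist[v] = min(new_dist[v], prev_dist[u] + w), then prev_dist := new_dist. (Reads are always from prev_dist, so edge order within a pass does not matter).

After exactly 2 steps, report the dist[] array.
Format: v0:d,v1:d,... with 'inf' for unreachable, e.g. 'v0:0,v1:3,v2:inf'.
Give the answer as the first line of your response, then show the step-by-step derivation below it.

v0:18,v1:inf,v2:34,v3:0,v4:20

step 1: dist = v0:18,v1:inf,v2:inf,v3:0,v4:inf
step 2: dist = v0:18,v1:inf,v2:34,v3:0,v4:20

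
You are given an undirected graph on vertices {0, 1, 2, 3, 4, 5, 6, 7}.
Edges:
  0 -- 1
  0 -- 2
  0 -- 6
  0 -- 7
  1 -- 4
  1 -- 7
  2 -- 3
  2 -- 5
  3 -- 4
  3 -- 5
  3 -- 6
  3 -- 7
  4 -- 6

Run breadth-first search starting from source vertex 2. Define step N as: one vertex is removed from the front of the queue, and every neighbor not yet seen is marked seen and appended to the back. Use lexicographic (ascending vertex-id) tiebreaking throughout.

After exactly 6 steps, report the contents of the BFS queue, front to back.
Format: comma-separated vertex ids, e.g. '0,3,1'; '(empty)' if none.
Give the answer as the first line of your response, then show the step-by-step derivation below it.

7,4

step 1: dequeue 2; queue=[0,3,5]; order=2
step 2: dequeue 0; queue=[3,5,1,6,7]; order=2,0
step 3: dequeue 3; queue=[5,1,6,7,4]; order=2,0,3
step 4: dequeue 5; queue=[1,6,7,4]; order=2,0,3,5
step 5: dequeue 1; queue=[6,7,4]; order=2,0,3,5,1
step 6: dequeue 6; queue=[7,4]; order=2,0,3,5,1,6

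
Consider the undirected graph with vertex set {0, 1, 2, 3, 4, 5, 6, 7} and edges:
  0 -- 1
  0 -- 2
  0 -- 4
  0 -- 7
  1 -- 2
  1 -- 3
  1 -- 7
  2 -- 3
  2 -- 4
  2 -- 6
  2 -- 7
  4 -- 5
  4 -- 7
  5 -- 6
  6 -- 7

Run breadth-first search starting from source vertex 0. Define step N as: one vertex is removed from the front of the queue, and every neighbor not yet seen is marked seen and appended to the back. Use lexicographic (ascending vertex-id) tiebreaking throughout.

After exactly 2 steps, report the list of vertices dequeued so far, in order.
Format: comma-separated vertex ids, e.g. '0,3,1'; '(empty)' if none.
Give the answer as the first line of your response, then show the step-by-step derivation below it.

0,1

step 1: dequeue 0; queue=[1,2,4,7]; order=0
step 2: dequeue 1; queue=[2,4,7,3]; order=0,1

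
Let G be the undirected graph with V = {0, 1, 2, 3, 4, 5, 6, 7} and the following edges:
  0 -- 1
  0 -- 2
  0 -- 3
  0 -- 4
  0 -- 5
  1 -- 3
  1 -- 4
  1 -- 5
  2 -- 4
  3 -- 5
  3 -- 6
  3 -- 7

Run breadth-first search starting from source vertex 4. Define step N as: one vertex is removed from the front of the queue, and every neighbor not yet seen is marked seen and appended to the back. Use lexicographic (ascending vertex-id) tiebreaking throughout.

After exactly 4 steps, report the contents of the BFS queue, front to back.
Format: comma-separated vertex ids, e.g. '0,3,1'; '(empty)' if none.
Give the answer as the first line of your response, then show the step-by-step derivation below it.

3,5

step 1: dequeue 4; queue=[0,1,2]; order=4
step 2: dequeue 0; queue=[1,2,3,5]; order=4,0
step 3: dequeue 1; queue=[2,3,5]; order=4,0,1
step 4: dequeue 2; queue=[3,5]; order=4,0,1,2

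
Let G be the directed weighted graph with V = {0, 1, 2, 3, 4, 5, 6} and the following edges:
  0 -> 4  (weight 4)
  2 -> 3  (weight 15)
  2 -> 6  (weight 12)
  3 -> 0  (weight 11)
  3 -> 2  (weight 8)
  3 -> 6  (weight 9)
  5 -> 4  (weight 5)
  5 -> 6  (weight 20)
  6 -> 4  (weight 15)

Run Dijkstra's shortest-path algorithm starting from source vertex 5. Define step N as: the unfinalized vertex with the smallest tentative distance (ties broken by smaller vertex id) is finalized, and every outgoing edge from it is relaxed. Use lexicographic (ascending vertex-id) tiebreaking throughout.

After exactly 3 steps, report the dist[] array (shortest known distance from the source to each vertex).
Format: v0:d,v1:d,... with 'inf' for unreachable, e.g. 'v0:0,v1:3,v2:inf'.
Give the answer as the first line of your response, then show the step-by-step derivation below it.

v0:inf,v1:inf,v2:inf,v3:inf,v4:5,v5:0,v6:20

step 1: dist = v0:inf,v1:inf,v2:inf,v3:inf,v4:5,v5:0,v6:20
step 2: dist = v0:inf,v1:inf,v2:inf,v3:inf,v4:5,v5:0,v6:20
step 3: dist = v0:inf,v1:inf,v2:inf,v3:inf,v4:5,v5:0,v6:20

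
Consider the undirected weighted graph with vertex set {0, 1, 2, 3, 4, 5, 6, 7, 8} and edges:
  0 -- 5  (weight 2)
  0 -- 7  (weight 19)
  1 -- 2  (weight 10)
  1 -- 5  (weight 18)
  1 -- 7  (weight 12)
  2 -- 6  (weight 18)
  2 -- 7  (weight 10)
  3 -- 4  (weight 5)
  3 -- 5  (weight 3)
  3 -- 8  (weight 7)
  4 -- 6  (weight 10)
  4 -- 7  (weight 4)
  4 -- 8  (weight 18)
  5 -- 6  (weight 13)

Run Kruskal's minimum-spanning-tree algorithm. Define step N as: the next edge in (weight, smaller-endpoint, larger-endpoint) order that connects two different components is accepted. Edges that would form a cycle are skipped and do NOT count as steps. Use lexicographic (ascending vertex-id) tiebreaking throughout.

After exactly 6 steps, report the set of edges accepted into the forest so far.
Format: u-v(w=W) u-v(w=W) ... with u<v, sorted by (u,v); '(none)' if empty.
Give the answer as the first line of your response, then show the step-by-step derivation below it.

0-5(w=2) 1-2(w=10) 3-4(w=5) 3-5(w=3) 3-8(w=7) 4-7(w=4)

step 1: add edge 0-5 (w=2); MST = {0-5(w=2)}
step 2: add edge 3-5 (w=3); MST = {0-5(w=2) 3-5(w=3)}
step 3: add edge 4-7 (w=4); MST = {0-5(w=2) 3-5(w=3) 4-7(w=4)}
step 4: add edge 3-4 (w=5); MST = {0-5(w=2) 3-4(w=5) 3-5(w=3) 4-7(w=4)}
step 5: add edge 3-8 (w=7); MST = {0-5(w=2) 3-4(w=5) 3-5(w=3) 3-8(w=7) 4-7(w=4)}
step 6: add edge 1-2 (w=10); MST = {0-5(w=2) 1-2(w=10) 3-4(w=5) 3-5(w=3) 3-8(w=7) 4-7(w=4)}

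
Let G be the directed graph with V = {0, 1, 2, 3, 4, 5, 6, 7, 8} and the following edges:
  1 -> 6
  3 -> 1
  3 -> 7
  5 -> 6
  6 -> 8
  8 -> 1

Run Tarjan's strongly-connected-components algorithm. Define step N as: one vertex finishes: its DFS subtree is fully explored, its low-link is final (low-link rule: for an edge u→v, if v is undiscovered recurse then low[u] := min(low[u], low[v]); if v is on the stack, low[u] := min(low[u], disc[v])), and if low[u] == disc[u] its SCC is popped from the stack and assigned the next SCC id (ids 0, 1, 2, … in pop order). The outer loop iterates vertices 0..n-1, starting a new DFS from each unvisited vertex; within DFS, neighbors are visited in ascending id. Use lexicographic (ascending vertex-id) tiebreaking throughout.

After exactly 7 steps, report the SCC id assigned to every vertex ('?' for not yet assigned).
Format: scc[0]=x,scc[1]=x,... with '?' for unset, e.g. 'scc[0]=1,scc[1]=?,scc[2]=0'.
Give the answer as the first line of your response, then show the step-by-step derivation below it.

scc[0]=0,scc[1]=1,scc[2]=2,scc[3]=4,scc[4]=?,scc[5]=?,scc[6]=1,scc[7]=3,scc[8]=1

step 1: low=(low[0]=0,low[1]=?,low[2]=?,low[3]=?,low[4]=?,low[5]=?,low[6]=?,low[7]=?,low[8]=?); scc=(scc[0]=0,scc[1]=?,scc[2]=?,scc[3]=?,scc[4]=?,scc[5]=?,scc[6]=?,scc[7]=?,scc[8]=?)
step 2: low=(low[0]=0,low[1]=1,low[2]=?,low[3]=?,low[4]=?,low[5]=?,low[6]=2,low[7]=?,low[8]=1); scc=(scc[0]=0,scc[1]=?,scc[2]=?,scc[3]=?,scc[4]=?,scc[5]=?,scc[6]=?,scc[7]=?,scc[8]=?)
step 3: low=(low[0]=0,low[1]=1,low[2]=?,low[3]=?,low[4]=?,low[5]=?,low[6]=1,low[7]=?,low[8]=1); scc=(scc[0]=0,scc[1]=?,scc[2]=?,scc[3]=?,scc[4]=?,scc[5]=?,scc[6]=?,scc[7]=?,scc[8]=?)
step 4: low=(low[0]=0,low[1]=1,low[2]=?,low[3]=?,low[4]=?,low[5]=?,low[6]=1,low[7]=?,low[8]=1); scc=(scc[0]=0,scc[1]=1,scc[2]=?,scc[3]=?,scc[4]=?,scc[5]=?,scc[6]=1,scc[7]=?,scc[8]=1)
step 5: low=(low[0]=0,low[1]=1,low[2]=4,low[3]=?,low[4]=?,low[5]=?,low[6]=1,low[7]=?,low[8]=1); scc=(scc[0]=0,scc[1]=1,scc[2]=2,scc[3]=?,scc[4]=?,scc[5]=?,scc[6]=1,scc[7]=?,scc[8]=1)
step 6: low=(low[0]=0,low[1]=1,low[2]=4,low[3]=5,low[4]=?,low[5]=?,low[6]=1,low[7]=6,low[8]=1); scc=(scc[0]=0,scc[1]=1,scc[2]=2,scc[3]=?,scc[4]=?,scc[5]=?,scc[6]=1,scc[7]=3,scc[8]=1)
step 7: low=(low[0]=0,low[1]=1,low[2]=4,low[3]=5,low[4]=?,low[5]=?,low[6]=1,low[7]=6,low[8]=1); scc=(scc[0]=0,scc[1]=1,scc[2]=2,scc[3]=4,scc[4]=?,scc[5]=?,scc[6]=1,scc[7]=3,scc[8]=1)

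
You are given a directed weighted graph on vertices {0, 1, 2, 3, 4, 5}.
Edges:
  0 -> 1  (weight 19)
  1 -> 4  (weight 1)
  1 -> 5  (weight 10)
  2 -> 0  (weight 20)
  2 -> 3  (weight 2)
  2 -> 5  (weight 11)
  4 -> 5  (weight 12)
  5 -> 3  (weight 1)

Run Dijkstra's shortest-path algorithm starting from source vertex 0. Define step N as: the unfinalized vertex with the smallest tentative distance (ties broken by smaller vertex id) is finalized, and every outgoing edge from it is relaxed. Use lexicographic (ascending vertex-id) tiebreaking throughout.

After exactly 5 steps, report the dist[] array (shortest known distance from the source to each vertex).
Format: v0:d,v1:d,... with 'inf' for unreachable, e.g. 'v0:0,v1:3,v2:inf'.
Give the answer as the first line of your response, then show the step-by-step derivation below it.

v0:0,v1:19,v2:inf,v3:30,v4:20,v5:29

step 1: dist = v0:0,v1:19,v2:inf,v3:inf,v4:inf,v5:inf
step 2: dist = v0:0,v1:19,v2:inf,v3:inf,v4:20,v5:29
step 3: dist = v0:0,v1:19,v2:inf,v3:inf,v4:20,v5:29
step 4: dist = v0:0,v1:19,v2:inf,v3:30,v4:20,v5:29
step 5: dist = v0:0,v1:19,v2:inf,v3:30,v4:20,v5:29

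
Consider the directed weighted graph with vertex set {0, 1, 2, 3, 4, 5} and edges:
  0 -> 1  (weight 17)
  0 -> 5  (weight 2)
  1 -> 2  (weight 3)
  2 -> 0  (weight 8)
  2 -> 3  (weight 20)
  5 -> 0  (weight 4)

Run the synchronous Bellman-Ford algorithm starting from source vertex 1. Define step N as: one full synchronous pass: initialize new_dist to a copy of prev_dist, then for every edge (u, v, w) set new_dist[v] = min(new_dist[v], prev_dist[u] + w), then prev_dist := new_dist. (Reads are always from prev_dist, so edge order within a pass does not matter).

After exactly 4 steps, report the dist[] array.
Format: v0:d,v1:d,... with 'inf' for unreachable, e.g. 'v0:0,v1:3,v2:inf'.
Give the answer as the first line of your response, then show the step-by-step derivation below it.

v0:11,v1:0,v2:3,v3:23,v4:inf,v5:13

step 1: dist = v0:inf,v1:0,v2:3,v3:inf,v4:inf,v5:inf
step 2: dist = v0:11,v1:0,v2:3,v3:23,v4:inf,v5:inf
step 3: dist = v0:11,v1:0,v2:3,v3:23,v4:inf,v5:13
step 4: dist = v0:11,v1:0,v2:3,v3:23,v4:inf,v5:13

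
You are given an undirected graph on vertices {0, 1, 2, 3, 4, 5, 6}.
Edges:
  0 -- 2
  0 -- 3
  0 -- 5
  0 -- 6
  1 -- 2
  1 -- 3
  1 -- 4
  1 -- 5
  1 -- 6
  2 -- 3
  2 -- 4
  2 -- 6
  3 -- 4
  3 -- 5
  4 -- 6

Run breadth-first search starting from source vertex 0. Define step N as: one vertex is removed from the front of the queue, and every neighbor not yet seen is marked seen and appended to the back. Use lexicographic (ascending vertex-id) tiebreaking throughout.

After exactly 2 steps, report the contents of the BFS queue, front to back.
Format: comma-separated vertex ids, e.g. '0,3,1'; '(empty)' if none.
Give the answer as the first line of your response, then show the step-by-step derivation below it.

3,5,6,1,4

step 1: dequeue 0; queue=[2,3,5,6]; order=0
step 2: dequeue 2; queue=[3,5,6,1,4]; order=0,2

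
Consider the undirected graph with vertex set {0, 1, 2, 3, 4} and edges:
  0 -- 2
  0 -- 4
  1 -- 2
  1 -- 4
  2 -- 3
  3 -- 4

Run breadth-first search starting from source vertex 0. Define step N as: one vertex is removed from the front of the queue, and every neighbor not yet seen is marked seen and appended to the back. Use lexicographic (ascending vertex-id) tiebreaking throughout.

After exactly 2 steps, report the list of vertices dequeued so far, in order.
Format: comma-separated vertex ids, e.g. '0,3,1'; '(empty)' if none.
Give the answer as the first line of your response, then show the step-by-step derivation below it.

0,2

step 1: dequeue 0; queue=[2,4]; order=0
step 2: dequeue 2; queue=[4,1,3]; order=0,2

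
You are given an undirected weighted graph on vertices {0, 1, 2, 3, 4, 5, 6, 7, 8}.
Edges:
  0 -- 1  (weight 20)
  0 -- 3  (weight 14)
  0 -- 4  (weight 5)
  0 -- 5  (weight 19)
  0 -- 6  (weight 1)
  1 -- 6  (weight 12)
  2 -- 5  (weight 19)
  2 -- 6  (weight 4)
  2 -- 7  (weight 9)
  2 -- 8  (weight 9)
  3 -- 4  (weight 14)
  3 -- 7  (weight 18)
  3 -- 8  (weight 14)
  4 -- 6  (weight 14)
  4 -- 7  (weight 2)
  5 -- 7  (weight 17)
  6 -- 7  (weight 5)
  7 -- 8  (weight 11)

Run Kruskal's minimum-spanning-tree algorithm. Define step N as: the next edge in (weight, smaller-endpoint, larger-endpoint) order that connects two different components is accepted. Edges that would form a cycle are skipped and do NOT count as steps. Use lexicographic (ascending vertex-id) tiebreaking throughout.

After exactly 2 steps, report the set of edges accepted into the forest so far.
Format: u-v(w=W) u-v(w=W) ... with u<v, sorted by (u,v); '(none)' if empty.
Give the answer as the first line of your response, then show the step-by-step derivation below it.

0-6(w=1) 4-7(w=2)

step 1: add edge 0-6 (w=1); MST = {0-6(w=1)}
step 2: add edge 4-7 (w=2); MST = {0-6(w=1) 4-7(w=2)}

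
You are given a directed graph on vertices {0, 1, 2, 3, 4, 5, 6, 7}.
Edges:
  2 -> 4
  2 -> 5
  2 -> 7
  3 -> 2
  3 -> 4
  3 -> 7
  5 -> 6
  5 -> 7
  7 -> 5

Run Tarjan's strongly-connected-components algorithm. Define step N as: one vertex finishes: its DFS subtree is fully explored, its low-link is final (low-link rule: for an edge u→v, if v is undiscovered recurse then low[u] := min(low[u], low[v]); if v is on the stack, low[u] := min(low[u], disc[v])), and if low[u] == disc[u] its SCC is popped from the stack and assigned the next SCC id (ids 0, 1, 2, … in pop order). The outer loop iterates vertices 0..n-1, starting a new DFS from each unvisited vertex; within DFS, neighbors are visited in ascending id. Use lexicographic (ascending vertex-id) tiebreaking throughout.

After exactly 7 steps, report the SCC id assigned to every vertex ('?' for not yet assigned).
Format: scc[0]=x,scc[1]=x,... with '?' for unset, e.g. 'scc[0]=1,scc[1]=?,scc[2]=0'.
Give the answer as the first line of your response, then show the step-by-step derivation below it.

scc[0]=0,scc[1]=1,scc[2]=5,scc[3]=?,scc[4]=2,scc[5]=4,scc[6]=3,scc[7]=4

step 1: low=(low[0]=0,low[1]=?,low[2]=?,low[3]=?,low[4]=?,low[5]=?,low[6]=?,low[7]=?); scc=(scc[0]=0,scc[1]=?,scc[2]=?,scc[3]=?,scc[4]=?,scc[5]=?,scc[6]=?,scc[7]=?)
step 2: low=(low[0]=0,low[1]=1,low[2]=?,low[3]=?,low[4]=?,low[5]=?,low[6]=?,low[7]=?); scc=(scc[0]=0,scc[1]=1,scc[2]=?,scc[3]=?,scc[4]=?,scc[5]=?,scc[6]=?,scc[7]=?)
step 3: low=(low[0]=0,low[1]=1,low[2]=2,low[3]=?,low[4]=3,low[5]=?,low[6]=?,low[7]=?); scc=(scc[0]=0,scc[1]=1,scc[2]=?,scc[3]=?,scc[4]=2,scc[5]=?,scc[6]=?,scc[7]=?)
step 4: low=(low[0]=0,low[1]=1,low[2]=2,low[3]=?,low[4]=3,low[5]=4,low[6]=5,low[7]=?); scc=(scc[0]=0,scc[1]=1,scc[2]=?,scc[3]=?,scc[4]=2,scc[5]=?,scc[6]=3,scc[7]=?)
step 5: low=(low[0]=0,low[1]=1,low[2]=2,low[3]=?,low[4]=3,low[5]=4,low[6]=5,low[7]=4); scc=(scc[0]=0,scc[1]=1,scc[2]=?,scc[3]=?,scc[4]=2,scc[5]=?,scc[6]=3,scc[7]=?)
step 6: low=(low[0]=0,low[1]=1,low[2]=2,low[3]=?,low[4]=3,low[5]=4,low[6]=5,low[7]=4); scc=(scc[0]=0,scc[1]=1,scc[2]=?,scc[3]=?,scc[4]=2,scc[5]=4,scc[6]=3,scc[7]=4)
step 7: low=(low[0]=0,low[1]=1,low[2]=2,low[3]=?,low[4]=3,low[5]=4,low[6]=5,low[7]=4); scc=(scc[0]=0,scc[1]=1,scc[2]=5,scc[3]=?,scc[4]=2,scc[5]=4,scc[6]=3,scc[7]=4)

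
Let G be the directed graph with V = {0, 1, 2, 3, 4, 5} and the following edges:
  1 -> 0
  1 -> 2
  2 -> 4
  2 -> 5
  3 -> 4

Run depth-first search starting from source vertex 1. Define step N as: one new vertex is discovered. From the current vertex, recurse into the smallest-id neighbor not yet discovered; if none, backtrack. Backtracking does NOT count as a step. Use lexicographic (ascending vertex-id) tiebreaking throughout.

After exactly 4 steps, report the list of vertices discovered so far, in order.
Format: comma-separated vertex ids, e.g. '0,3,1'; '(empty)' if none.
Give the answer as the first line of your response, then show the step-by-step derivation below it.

1,0,2,4

step 1: discover 1; path=1; order=1
step 2: discover 0; path=1>0; order=1,0
step 3: discover 2; path=1>2; order=1,0,2
step 4: discover 4; path=1>2>4; order=1,0,2,4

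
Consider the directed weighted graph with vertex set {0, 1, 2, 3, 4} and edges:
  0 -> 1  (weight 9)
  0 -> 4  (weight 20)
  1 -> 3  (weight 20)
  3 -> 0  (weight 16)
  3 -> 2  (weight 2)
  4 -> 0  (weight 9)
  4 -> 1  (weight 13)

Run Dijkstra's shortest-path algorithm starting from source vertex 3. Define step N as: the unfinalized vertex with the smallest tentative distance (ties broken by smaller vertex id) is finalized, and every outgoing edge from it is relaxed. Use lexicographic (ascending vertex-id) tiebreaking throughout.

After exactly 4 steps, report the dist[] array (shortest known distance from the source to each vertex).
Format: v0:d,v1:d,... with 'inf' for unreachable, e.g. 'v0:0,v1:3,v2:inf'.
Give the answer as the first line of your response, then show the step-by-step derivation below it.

v0:16,v1:25,v2:2,v3:0,v4:36

step 1: dist = v0:16,v1:inf,v2:2,v3:0,v4:inf
step 2: dist = v0:16,v1:inf,v2:2,v3:0,v4:inf
step 3: dist = v0:16,v1:25,v2:2,v3:0,v4:36
step 4: dist = v0:16,v1:25,v2:2,v3:0,v4:36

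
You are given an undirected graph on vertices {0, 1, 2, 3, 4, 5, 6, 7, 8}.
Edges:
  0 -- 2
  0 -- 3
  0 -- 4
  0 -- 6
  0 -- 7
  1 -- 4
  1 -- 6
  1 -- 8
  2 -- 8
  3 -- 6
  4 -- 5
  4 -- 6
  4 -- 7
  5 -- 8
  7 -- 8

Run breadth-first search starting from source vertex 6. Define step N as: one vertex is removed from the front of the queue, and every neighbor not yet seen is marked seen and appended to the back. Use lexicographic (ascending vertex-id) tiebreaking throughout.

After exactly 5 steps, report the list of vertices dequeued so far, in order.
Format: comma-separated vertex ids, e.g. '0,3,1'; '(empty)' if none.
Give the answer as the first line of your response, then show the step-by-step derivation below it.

6,0,1,3,4

step 1: dequeue 6; queue=[0,1,3,4]; order=6
step 2: dequeue 0; queue=[1,3,4,2,7]; order=6,0
step 3: dequeue 1; queue=[3,4,2,7,8]; order=6,0,1
step 4: dequeue 3; queue=[4,2,7,8]; order=6,0,1,3
step 5: dequeue 4; queue=[2,7,8,5]; order=6,0,1,3,4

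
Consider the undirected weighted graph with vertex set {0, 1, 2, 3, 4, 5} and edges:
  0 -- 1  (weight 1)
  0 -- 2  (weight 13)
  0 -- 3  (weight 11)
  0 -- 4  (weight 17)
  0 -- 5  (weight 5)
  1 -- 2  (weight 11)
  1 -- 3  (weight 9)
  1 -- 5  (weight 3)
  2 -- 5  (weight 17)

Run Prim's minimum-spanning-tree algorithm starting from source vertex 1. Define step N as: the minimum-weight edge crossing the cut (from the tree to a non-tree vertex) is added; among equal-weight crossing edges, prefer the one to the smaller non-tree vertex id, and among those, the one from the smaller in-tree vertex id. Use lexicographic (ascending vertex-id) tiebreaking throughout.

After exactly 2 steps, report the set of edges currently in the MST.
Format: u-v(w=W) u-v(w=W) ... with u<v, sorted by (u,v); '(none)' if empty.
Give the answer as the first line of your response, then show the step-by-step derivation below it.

0-1(w=1) 1-5(w=3)

step 1: add edge 0-1 (w=1); MST = {0-1(w=1)}
step 2: add edge 1-5 (w=3); MST = {0-1(w=1) 1-5(w=3)}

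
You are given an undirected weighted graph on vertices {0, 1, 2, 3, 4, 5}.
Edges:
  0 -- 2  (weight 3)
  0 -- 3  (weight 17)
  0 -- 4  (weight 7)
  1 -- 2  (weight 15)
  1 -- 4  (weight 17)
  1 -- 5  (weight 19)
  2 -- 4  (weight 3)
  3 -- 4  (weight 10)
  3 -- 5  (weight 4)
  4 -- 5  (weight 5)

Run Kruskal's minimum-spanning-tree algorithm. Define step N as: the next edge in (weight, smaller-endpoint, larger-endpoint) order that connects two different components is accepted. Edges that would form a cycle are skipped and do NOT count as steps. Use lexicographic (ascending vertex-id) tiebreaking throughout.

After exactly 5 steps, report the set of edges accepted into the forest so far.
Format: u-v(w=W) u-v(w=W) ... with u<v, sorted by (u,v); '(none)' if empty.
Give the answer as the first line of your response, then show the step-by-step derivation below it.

0-2(w=3) 1-2(w=15) 2-4(w=3) 3-5(w=4) 4-5(w=5)

step 1: add edge 0-2 (w=3); MST = {0-2(w=3)}
step 2: add edge 2-4 (w=3); MST = {0-2(w=3) 2-4(w=3)}
step 3: add edge 3-5 (w=4); MST = {0-2(w=3) 2-4(w=3) 3-5(w=4)}
step 4: add edge 4-5 (w=5); MST = {0-2(w=3) 2-4(w=3) 3-5(w=4) 4-5(w=5)}
step 5: add edge 1-2 (w=15); MST = {0-2(w=3) 1-2(w=15) 2-4(w=3) 3-5(w=4) 4-5(w=5)}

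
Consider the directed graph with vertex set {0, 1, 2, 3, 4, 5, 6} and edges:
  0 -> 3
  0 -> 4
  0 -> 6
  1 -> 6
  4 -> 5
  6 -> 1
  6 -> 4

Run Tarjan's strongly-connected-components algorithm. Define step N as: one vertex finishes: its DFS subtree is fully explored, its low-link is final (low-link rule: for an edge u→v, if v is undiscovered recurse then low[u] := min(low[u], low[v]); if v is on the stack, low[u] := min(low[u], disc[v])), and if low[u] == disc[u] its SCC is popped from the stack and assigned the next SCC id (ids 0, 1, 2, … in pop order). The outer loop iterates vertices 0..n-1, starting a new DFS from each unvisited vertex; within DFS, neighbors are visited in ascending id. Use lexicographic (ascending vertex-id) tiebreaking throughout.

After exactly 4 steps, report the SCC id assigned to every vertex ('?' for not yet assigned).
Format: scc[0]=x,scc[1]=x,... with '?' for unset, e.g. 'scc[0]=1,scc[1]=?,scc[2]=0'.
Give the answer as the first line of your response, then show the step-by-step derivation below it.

scc[0]=?,scc[1]=?,scc[2]=?,scc[3]=0,scc[4]=2,scc[5]=1,scc[6]=?

step 1: low=(low[0]=0,low[1]=?,low[2]=?,low[3]=1,low[4]=?,low[5]=?,low[6]=?); scc=(scc[0]=?,scc[1]=?,scc[2]=?,scc[3]=0,scc[4]=?,scc[5]=?,scc[6]=?)
step 2: low=(low[0]=0,low[1]=?,low[2]=?,low[3]=1,low[4]=2,low[5]=3,low[6]=?); scc=(scc[0]=?,scc[1]=?,scc[2]=?,scc[3]=0,scc[4]=?,scc[5]=1,scc[6]=?)
step 3: low=(low[0]=0,low[1]=?,low[2]=?,low[3]=1,low[4]=2,low[5]=3,low[6]=?); scc=(scc[0]=?,scc[1]=?,scc[2]=?,scc[3]=0,scc[4]=2,scc[5]=1,scc[6]=?)
step 4: low=(low[0]=0,low[1]=4,low[2]=?,low[3]=1,low[4]=2,low[5]=3,low[6]=4); scc=(scc[0]=?,scc[1]=?,scc[2]=?,scc[3]=0,scc[4]=2,scc[5]=1,scc[6]=?)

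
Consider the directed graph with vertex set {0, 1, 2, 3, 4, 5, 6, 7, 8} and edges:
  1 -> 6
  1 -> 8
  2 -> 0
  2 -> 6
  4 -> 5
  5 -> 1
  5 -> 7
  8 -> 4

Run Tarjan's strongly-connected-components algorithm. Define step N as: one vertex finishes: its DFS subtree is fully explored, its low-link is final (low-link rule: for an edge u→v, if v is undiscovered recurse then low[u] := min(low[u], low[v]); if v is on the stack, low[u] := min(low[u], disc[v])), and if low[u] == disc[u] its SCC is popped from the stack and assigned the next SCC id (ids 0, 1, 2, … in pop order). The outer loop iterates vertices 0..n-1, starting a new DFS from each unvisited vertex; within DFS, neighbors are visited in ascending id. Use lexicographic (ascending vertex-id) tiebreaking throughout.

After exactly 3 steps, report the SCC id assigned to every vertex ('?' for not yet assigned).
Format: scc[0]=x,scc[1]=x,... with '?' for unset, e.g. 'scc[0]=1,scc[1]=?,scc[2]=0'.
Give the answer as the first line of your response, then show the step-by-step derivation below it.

scc[0]=0,scc[1]=?,scc[2]=?,scc[3]=?,scc[4]=?,scc[5]=?,scc[6]=1,scc[7]=2,scc[8]=?

step 1: low=(low[0]=0,low[1]=?,low[2]=?,low[3]=?,low[4]=?,low[5]=?,low[6]=?,low[7]=?,low[8]=?); scc=(scc[0]=0,scc[1]=?,scc[2]=?,scc[3]=?,scc[4]=?,scc[5]=?,scc[6]=?,scc[7]=?,scc[8]=?)
step 2: low=(low[0]=0,low[1]=1,low[2]=?,low[3]=?,low[4]=?,low[5]=?,low[6]=2,low[7]=?,low[8]=?); scc=(scc[0]=0,scc[1]=?,scc[2]=?,scc[3]=?,scc[4]=?,scc[5]=?,scc[6]=1,scc[7]=?,scc[8]=?)
step 3: low=(low[0]=0,low[1]=1,low[2]=?,low[3]=?,low[4]=4,low[5]=1,low[6]=2,low[7]=6,low[8]=3); scc=(scc[0]=0,scc[1]=?,scc[2]=?,scc[3]=?,scc[4]=?,scc[5]=?,scc[6]=1,scc[7]=2,scc[8]=?)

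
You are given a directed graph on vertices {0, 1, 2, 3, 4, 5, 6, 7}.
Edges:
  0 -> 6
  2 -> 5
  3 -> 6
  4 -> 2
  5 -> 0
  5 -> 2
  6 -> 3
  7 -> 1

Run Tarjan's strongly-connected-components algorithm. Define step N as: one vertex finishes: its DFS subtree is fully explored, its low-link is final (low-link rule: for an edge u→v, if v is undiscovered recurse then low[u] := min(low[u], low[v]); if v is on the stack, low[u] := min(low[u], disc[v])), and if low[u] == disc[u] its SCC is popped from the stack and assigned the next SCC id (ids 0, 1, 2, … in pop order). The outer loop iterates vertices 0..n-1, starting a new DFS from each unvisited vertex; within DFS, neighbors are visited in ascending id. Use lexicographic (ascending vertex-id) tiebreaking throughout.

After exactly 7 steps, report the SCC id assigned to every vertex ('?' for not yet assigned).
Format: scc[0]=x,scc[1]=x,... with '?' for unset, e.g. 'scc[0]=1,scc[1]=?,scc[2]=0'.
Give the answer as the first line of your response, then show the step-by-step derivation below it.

scc[0]=1,scc[1]=2,scc[2]=3,scc[3]=0,scc[4]=4,scc[5]=3,scc[6]=0,scc[7]=?

step 1: low=(low[0]=0,low[1]=?,low[2]=?,low[3]=1,low[4]=?,low[5]=?,low[6]=1,low[7]=?); scc=(scc[0]=?,scc[1]=?,scc[2]=?,scc[3]=?,scc[4]=?,scc[5]=?,scc[6]=?,scc[7]=?)
step 2: low=(low[0]=0,low[1]=?,low[2]=?,low[3]=1,low[4]=?,low[5]=?,low[6]=1,low[7]=?); scc=(scc[0]=?,scc[1]=?,scc[2]=?,scc[3]=0,scc[4]=?,scc[5]=?,scc[6]=0,scc[7]=?)
step 3: low=(low[0]=0,low[1]=?,low[2]=?,low[3]=1,low[4]=?,low[5]=?,low[6]=1,low[7]=?); scc=(scc[0]=1,scc[1]=?,scc[2]=?,scc[3]=0,scc[4]=?,scc[5]=?,scc[6]=0,scc[7]=?)
step 4: low=(low[0]=0,low[1]=3,low[2]=?,low[3]=1,low[4]=?,low[5]=?,low[6]=1,low[7]=?); scc=(scc[0]=1,scc[1]=2,scc[2]=?,scc[3]=0,scc[4]=?,scc[5]=?,scc[6]=0,scc[7]=?)
step 5: low=(low[0]=0,low[1]=3,low[2]=4,low[3]=1,low[4]=?,low[5]=4,low[6]=1,low[7]=?); scc=(scc[0]=1,scc[1]=2,scc[2]=?,scc[3]=0,scc[4]=?,scc[5]=?,scc[6]=0,scc[7]=?)
step 6: low=(low[0]=0,low[1]=3,low[2]=4,low[3]=1,low[4]=?,low[5]=4,low[6]=1,low[7]=?); scc=(scc[0]=1,scc[1]=2,scc[2]=3,scc[3]=0,scc[4]=?,scc[5]=3,scc[6]=0,scc[7]=?)
step 7: low=(low[0]=0,low[1]=3,low[2]=4,low[3]=1,low[4]=6,low[5]=4,low[6]=1,low[7]=?); scc=(scc[0]=1,scc[1]=2,scc[2]=3,scc[3]=0,scc[4]=4,scc[5]=3,scc[6]=0,scc[7]=?)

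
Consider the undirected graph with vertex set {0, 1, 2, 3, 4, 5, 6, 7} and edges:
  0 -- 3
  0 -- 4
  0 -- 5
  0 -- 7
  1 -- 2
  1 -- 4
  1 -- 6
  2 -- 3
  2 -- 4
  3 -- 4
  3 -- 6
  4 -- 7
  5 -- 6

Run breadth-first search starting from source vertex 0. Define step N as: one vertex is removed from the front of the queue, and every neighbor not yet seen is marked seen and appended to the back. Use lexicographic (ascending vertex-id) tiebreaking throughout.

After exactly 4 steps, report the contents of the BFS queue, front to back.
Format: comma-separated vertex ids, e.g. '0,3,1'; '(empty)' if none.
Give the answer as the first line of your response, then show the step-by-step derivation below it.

7,2,6,1

step 1: dequeue 0; queue=[3,4,5,7]; order=0
step 2: dequeue 3; queue=[4,5,7,2,6]; order=0,3
step 3: dequeue 4; queue=[5,7,2,6,1]; order=0,3,4
step 4: dequeue 5; queue=[7,2,6,1]; order=0,3,4,5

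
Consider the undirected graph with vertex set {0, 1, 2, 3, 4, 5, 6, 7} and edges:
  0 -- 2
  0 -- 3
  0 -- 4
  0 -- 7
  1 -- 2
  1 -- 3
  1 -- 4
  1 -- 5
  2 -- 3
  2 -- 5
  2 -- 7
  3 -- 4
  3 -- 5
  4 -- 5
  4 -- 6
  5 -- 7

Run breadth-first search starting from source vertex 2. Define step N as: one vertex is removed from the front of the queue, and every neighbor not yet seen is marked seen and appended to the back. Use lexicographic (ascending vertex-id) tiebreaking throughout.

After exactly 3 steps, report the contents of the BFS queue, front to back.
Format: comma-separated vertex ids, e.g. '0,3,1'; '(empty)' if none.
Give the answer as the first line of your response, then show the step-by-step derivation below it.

3,5,7,4

step 1: dequeue 2; queue=[0,1,3,5,7]; order=2
step 2: dequeue 0; queue=[1,3,5,7,4]; order=2,0
step 3: dequeue 1; queue=[3,5,7,4]; order=2,0,1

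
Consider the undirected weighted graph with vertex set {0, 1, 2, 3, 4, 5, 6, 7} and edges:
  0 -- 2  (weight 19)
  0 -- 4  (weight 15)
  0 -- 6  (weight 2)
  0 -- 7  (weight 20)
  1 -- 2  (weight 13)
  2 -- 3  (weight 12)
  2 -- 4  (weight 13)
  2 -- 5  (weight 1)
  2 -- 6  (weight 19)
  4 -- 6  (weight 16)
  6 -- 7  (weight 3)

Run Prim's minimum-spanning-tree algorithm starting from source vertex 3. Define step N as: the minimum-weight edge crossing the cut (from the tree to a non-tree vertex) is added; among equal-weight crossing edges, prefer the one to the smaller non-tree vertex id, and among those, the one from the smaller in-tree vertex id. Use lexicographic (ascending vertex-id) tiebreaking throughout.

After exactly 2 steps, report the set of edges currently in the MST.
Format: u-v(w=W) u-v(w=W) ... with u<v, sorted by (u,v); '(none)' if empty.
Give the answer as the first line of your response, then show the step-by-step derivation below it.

2-3(w=12) 2-5(w=1)

step 1: add edge 2-3 (w=12); MST = {2-3(w=12)}
step 2: add edge 2-5 (w=1); MST = {2-3(w=12) 2-5(w=1)}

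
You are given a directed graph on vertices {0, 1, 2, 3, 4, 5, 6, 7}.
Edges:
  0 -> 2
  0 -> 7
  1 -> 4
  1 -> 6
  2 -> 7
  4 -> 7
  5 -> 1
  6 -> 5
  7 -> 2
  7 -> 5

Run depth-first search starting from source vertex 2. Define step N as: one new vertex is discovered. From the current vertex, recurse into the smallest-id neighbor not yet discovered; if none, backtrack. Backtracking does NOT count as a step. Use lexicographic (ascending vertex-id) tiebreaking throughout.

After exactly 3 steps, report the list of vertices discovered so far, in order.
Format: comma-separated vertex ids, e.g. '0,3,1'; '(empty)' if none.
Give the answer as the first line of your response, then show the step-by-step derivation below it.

2,7,5

step 1: discover 2; path=2; order=2
step 2: discover 7; path=2>7; order=2,7
step 3: discover 5; path=2>7>5; order=2,7,5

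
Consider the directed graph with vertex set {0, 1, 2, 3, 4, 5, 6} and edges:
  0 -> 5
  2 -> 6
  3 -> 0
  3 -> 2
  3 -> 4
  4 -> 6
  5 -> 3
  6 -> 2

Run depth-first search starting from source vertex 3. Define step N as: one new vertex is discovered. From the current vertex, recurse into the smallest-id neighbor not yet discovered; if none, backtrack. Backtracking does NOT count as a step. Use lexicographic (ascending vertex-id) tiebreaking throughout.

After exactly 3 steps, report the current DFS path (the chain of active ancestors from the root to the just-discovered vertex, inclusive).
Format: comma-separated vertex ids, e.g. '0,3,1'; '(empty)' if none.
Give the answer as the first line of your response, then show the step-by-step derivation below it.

3,0,5

step 1: discover 3; path=3; order=3
step 2: discover 0; path=3>0; order=3,0
step 3: discover 5; path=3>0>5; order=3,0,5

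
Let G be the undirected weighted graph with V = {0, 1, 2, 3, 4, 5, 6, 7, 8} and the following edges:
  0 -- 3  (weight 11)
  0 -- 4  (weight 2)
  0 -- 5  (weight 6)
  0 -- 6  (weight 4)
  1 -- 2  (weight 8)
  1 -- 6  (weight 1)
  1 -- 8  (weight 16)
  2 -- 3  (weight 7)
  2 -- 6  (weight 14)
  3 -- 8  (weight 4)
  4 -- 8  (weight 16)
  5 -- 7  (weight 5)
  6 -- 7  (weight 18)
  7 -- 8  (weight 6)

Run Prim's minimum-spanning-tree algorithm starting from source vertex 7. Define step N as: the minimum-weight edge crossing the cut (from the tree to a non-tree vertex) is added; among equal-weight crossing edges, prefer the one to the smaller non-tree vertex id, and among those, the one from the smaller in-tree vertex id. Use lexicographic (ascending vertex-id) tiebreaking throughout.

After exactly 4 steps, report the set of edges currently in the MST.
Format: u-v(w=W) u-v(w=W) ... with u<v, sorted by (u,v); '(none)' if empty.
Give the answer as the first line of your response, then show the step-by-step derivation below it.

0-4(w=2) 0-5(w=6) 0-6(w=4) 5-7(w=5)

step 1: add edge 5-7 (w=5); MST = {5-7(w=5)}
step 2: add edge 0-5 (w=6); MST = {0-5(w=6) 5-7(w=5)}
step 3: add edge 0-4 (w=2); MST = {0-4(w=2) 0-5(w=6) 5-7(w=5)}
step 4: add edge 0-6 (w=4); MST = {0-4(w=2) 0-5(w=6) 0-6(w=4) 5-7(w=5)}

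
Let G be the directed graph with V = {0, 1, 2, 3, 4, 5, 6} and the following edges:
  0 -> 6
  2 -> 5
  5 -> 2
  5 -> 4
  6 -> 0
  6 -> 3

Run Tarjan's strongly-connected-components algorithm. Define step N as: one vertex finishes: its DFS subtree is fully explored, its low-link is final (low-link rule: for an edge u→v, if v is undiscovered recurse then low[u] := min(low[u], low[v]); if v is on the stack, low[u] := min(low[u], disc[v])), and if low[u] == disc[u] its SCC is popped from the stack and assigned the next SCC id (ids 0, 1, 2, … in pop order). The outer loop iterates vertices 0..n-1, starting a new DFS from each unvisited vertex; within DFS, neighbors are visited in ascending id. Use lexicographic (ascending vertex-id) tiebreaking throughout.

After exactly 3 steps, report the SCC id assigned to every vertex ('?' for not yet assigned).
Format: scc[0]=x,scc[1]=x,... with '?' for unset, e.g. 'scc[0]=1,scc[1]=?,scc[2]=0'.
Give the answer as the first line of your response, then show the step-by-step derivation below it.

scc[0]=1,scc[1]=?,scc[2]=?,scc[3]=0,scc[4]=?,scc[5]=?,scc[6]=1

step 1: low=(low[0]=0,low[1]=?,low[2]=?,low[3]=2,low[4]=?,low[5]=?,low[6]=0); scc=(scc[0]=?,scc[1]=?,scc[2]=?,scc[3]=0,scc[4]=?,scc[5]=?,scc[6]=?)
step 2: low=(low[0]=0,low[1]=?,low[2]=?,low[3]=2,low[4]=?,low[5]=?,low[6]=0); scc=(scc[0]=?,scc[1]=?,scc[2]=?,scc[3]=0,scc[4]=?,scc[5]=?,scc[6]=?)
step 3: low=(low[0]=0,low[1]=?,low[2]=?,low[3]=2,low[4]=?,low[5]=?,low[6]=0); scc=(scc[0]=1,scc[1]=?,scc[2]=?,scc[3]=0,scc[4]=?,scc[5]=?,scc[6]=1)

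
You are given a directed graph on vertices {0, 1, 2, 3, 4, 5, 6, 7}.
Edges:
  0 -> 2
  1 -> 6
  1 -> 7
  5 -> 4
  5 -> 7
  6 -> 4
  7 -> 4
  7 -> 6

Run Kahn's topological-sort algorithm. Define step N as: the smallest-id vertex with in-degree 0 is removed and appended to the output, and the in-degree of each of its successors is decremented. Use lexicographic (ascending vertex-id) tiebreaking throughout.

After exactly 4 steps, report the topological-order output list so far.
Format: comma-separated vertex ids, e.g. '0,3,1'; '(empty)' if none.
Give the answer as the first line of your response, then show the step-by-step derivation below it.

0,1,2,3

step 1: output 0; order=[0]; indeg=(0,0,0,0,3,0,2,2)
step 2: output 1; order=[0,1]; indeg=(0,0,0,0,3,0,1,1)
step 3: output 2; order=[0,1,2]; indeg=(0,0,0,0,3,0,1,1)
step 4: output 3; order=[0,1,2,3]; indeg=(0,0,0,0,3,0,1,1)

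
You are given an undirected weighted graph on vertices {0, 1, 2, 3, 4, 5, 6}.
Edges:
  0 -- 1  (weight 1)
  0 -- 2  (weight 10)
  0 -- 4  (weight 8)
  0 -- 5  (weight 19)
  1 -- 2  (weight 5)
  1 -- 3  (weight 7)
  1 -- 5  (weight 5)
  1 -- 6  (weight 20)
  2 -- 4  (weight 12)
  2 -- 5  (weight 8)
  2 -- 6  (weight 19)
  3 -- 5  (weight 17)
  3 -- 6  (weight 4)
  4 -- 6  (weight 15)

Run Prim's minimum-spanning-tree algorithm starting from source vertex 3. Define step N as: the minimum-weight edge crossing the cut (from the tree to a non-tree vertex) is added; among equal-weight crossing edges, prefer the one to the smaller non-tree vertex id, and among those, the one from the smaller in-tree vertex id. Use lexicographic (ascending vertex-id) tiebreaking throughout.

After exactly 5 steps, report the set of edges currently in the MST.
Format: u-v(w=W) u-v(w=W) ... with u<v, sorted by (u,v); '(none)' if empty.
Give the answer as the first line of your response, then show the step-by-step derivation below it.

0-1(w=1) 1-2(w=5) 1-3(w=7) 1-5(w=5) 3-6(w=4)

step 1: add edge 3-6 (w=4); MST = {3-6(w=4)}
step 2: add edge 1-3 (w=7); MST = {1-3(w=7) 3-6(w=4)}
step 3: add edge 0-1 (w=1); MST = {0-1(w=1) 1-3(w=7) 3-6(w=4)}
step 4: add edge 1-2 (w=5); MST = {0-1(w=1) 1-2(w=5) 1-3(w=7) 3-6(w=4)}
step 5: add edge 1-5 (w=5); MST = {0-1(w=1) 1-2(w=5) 1-3(w=7) 1-5(w=5) 3-6(w=4)}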